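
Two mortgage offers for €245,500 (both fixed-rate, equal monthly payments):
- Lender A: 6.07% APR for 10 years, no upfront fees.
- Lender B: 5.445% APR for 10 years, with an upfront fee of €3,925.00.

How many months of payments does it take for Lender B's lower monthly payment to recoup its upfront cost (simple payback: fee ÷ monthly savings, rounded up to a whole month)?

52 months

Lender A: at 6.07% the monthly rate is 0.0050583, so the payment is 245,500 × 0.0050583 / (1 − 1.0050583^−120) = €2,734.19.
Lender B: monthly rate = 5.445%/12 = 0.0045375; payment = 245,500 × 0.0045375 / (1 − (1+0.0045375)^−120) = €2,657.63.
Monthly savings = €2,734.19 − €2,657.63 = €76.56.
Break-even = €3,925.00 / €76.56 = 51.27 → 52 months.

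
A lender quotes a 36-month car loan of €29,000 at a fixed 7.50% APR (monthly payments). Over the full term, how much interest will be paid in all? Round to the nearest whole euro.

€3,475

Monthly rate = 7.5%/12 = 0.0062500; payment = 29,000 × 0.0062500 / (1 − (1+0.0062500)^−36) = €902.08.
Total paid = 36 × €902.08 = €32,474.88; interest = €32,474.88 − €29,000 = €3,474.88.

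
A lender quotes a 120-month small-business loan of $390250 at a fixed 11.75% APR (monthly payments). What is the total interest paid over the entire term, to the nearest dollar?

$274,874

At 11.75% the monthly rate is 0.0097917, so the payment is 390,250 × 0.0097917 / (1 − 1.0097917^−120) = $5,542.70.
Total paid = 120 × $5,542.70 = $665,124.00; interest = $665,124.00 − $390,250 = $274,874.00.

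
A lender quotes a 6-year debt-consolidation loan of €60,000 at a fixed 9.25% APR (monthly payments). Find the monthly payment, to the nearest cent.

Monthly rate = 9.25%/12 = 0.0077083; payment = 60,000 × 0.0077083 / (1 − (1+0.0077083)^−72) = €1,088.99.

€1,088.99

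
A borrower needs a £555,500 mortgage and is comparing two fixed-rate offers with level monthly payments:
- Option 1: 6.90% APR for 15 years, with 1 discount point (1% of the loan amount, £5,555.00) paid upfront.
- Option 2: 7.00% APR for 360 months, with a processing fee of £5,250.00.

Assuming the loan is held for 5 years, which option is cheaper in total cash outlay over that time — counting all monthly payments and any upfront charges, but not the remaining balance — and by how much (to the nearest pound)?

Option 2 by £76,279

Option 1: at 6.90% the monthly rate is 0.0057500, so the payment is 555,500 × 0.0057500 / (1 − 1.0057500^−180) = £4,961.99.
Option 2: at 7.00% the monthly rate is 0.0058333, so the payment is 555,500 × 0.0058333 / (1 − 1.0058333^−360) = £3,695.76.
Over 60 months: Option 1 costs 60 × £4,961.99 + £5,555.00 = £303,274.40; Option 2 costs 60 × £3,695.76 + £5,250.00 = £226,995.60.
Option 2 is cheaper by £303,274.40 − £226,995.60 = £76,278.80.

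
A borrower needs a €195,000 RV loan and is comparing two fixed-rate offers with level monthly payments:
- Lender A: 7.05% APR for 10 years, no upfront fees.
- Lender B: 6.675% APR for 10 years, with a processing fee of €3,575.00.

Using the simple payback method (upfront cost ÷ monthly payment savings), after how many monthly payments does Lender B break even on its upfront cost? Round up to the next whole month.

96 months

Lender A: at 7.05% the monthly rate is 0.0058750, so the payment is 195,000 × 0.0058750 / (1 − 1.0058750^−120) = €2,269.14.
Lender B: at 6.675% the monthly rate is 0.0055625, so the payment is 195,000 × 0.0055625 / (1 − 1.0055625^−120) = €2,231.59.
Monthly savings = €2,269.14 − €2,231.59 = €37.55.
Break-even = €3,575.00 / €37.55 = 95.21 → 96 months.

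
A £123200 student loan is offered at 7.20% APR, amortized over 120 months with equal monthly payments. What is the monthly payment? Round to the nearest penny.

£1,443.19

At 7.20% the monthly rate is 0.0060000, so the payment is 123,200 × 0.0060000 / (1 − 1.0060000^−120) = £1,443.19.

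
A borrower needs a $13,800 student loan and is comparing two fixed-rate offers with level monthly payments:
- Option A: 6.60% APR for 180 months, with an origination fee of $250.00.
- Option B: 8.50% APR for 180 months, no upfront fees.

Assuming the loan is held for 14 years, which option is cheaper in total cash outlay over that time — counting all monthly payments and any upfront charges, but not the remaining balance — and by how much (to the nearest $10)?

Option A: at 6.60% the monthly rate is 0.0055000, so the payment is 13,800 × 0.0055000 / (1 − 1.0055000^−180) = $120.97.
Option B: monthly rate = 8.5%/12 = 0.0070833; payment = 13,800 × 0.0070833 / (1 − (1+0.0070833)^−180) = $135.89.
Over 168 months: Option A costs 168 × $120.97 + $250.00 = $20,572.96; Option B costs 168 × $135.89 = $22,829.52.
Option A is cheaper by $22,829.52 − $20,572.96 = $2,256.56.

Option A by $2,260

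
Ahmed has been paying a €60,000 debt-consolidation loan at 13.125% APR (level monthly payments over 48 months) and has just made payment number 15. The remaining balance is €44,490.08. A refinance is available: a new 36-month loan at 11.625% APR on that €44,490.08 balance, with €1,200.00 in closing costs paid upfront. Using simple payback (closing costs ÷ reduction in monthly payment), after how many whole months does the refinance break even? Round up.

9 months

Current payment = 60,000 × 13.125%/12 / (1 − (1+0.0109375)^−48) = €1,613.37.
Refinanced payment = 44,490.08 × 0.0096875 / (1 − (1+0.0096875)^−36) = €1,469.75.
Monthly savings = €1,613.37 − €1,469.75 = €143.62.
Break-even = €1,200.00 / €143.62 = 8.36 → 9 months.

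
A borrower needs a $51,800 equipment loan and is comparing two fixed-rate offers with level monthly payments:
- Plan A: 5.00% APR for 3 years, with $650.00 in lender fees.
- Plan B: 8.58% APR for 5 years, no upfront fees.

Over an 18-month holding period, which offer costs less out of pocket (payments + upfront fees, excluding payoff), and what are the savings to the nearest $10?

Plan B by $9,430

Plan A: monthly rate = 5%/12 = 0.0041667; payment = 51,800 × 0.0041667 / (1 − (1+0.0041667)^−36) = $1,552.49.
Plan B: at 8.58% the monthly rate is 0.0071500, so the payment is 51,800 × 0.0071500 / (1 − 1.0071500^−60) = $1,064.75.
Over 18 months: Plan A costs 18 × $1,552.49 + $650.00 = $28,594.82; Plan B costs 18 × $1,064.75 = $19,165.50.
Plan B is cheaper by $28,594.82 − $19,165.50 = $9,429.32.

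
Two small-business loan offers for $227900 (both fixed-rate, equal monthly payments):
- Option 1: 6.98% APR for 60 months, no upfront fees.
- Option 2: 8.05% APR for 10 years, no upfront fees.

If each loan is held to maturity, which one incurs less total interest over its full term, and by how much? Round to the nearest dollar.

Option 1: monthly rate = 6.98%/12 = 0.0058167; payment = 227,900 × 0.0058167 / (1 − (1+0.0058167)^−60) = $4,510.54.
Total interest on Option 1 = 60 × $4,510.54 − $227,900 = $42,732.40.
Option 2: monthly rate = 8.05%/12 = 0.0067083; payment = 227,900 × 0.0067083 / (1 − (1+0.0067083)^−120) = $2,771.08.
Total interest on Option 2 = 120 × $2,771.08 − $227,900 = $104,629.60.
Option 1 is lower by $61,897.20.

Option 1 by $61,897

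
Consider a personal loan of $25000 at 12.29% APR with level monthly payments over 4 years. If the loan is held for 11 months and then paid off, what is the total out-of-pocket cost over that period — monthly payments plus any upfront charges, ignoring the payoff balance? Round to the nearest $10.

$7,280

Monthly rate = 12.29%/12 = 0.0102417; payment = 25,000 × 0.0102417 / (1 − (1+0.0102417)^−48) = $661.91.
Total outlay = 11 × $661.91 = $7,281.01.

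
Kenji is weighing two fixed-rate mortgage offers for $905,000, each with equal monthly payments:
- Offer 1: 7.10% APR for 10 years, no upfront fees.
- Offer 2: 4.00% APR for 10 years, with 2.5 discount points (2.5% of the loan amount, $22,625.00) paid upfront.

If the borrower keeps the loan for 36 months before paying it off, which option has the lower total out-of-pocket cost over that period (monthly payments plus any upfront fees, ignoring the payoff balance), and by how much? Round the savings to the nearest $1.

Offer 1: monthly rate = 7.1%/12 = 0.0059167; payment = 905,000 × 0.0059167 / (1 − (1+0.0059167)^−120) = $10,554.52.
Offer 2: monthly rate = 4%/12 = 0.0033333; payment = 905,000 × 0.0033333 / (1 − (1+0.0033333)^−120) = $9,162.69.
Over 36 months: Offer 1 costs 36 × $10,554.52 = $379,962.72; Offer 2 costs 36 × $9,162.69 + $22,625.00 = $352,481.84.
Offer 2 is cheaper by $379,962.72 − $352,481.84 = $27,480.88.

Offer 2 by $27,481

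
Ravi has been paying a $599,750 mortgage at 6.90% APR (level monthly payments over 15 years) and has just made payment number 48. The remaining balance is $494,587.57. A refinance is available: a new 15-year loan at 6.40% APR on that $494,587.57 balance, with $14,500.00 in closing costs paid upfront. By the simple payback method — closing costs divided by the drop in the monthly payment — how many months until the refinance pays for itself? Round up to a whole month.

Current payment = 599,750 × 6.9%/12 / (1 − (1+0.0057500)^−180) = $5,357.25.
Refinanced payment = 494,587.57 × 0.0053333 / (1 − (1+0.0053333)^−180) = $4,281.25.
Monthly savings = $5,357.25 − $4,281.25 = $1,076.00.
Break-even = $14,500.00 / $1,076.00 = 13.48 → 14 months.

14 months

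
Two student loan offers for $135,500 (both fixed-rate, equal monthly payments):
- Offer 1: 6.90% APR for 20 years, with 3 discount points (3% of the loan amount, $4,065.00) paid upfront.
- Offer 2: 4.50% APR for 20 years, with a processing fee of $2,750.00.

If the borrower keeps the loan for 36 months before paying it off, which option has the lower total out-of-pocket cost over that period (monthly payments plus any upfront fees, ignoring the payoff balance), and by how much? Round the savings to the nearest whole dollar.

Offer 2 by $7,981

Offer 1: at 6.90% the monthly rate is 0.0057500, so the payment is 135,500 × 0.0057500 / (1 − 1.0057500^−240) = $1,042.41.
Offer 2: at 4.50% the monthly rate is 0.0037500, so the payment is 135,500 × 0.0037500 / (1 − 1.0037500^−240) = $857.24.
Over 36 months: Offer 1 costs 36 × $1,042.41 + $4,065.00 = $41,591.76; Offer 2 costs 36 × $857.24 + $2,750.00 = $33,610.64.
Offer 2 is cheaper by $41,591.76 − $33,610.64 = $7,981.12.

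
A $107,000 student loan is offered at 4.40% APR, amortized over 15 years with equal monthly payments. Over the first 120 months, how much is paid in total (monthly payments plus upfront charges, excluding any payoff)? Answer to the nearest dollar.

At 4.40% the monthly rate is 0.0036667, so the payment is 107,000 × 0.0036667 / (1 − 1.0036667^−180) = $813.08.
Total outlay = 120 × $813.08 = $97,569.60.

$97,570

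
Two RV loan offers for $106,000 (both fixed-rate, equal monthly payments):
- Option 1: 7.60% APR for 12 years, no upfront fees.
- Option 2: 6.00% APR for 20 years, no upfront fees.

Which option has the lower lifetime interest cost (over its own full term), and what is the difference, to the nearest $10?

Option 1 by $20,360

Option 1: at 7.60% the monthly rate is 0.0063333, so the payment is 106,000 × 0.0063333 / (1 − 1.0063333^−144) = $1,124.28.
Total interest on Option 1 = 144 × $1,124.28 − $106,000 = $55,896.32.
Option 2: at 6.00% the monthly rate is 0.0050000, so the payment is 106,000 × 0.0050000 / (1 − 1.0050000^−240) = $759.42.
Total interest on Option 2 = 240 × $759.42 − $106,000 = $76,260.80.
Option 1 is lower by $20,364.48.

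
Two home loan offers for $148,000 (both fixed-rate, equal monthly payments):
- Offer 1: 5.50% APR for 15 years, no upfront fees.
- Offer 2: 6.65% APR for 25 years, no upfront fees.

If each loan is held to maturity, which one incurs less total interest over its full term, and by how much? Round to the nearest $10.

Offer 1: monthly rate = 5.5%/12 = 0.0045833; payment = 148,000 × 0.0045833 / (1 − (1+0.0045833)^−180) = $1,209.28.
Total interest on Offer 1 = 180 × $1,209.28 − $148,000 = $69,670.40.
Offer 2: monthly rate = 6.65%/12 = 0.0055417; payment = 148,000 × 0.0055417 / (1 − (1+0.0055417)^−300) = $1,013.22.
Total interest on Offer 2 = 300 × $1,013.22 − $148,000 = $155,966.00.
Offer 1 is lower by $86,295.60.

Offer 1 by $86,300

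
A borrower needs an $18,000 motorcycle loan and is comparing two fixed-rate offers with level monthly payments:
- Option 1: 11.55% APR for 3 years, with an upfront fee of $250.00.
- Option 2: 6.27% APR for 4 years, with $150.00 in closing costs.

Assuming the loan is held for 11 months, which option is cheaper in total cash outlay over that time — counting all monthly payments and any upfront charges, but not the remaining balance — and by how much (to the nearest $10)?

Option 2 by $1,960

Option 1: at 11.55% the monthly rate is 0.0096250, so the payment is 18,000 × 0.0096250 / (1 − 1.0096250^−36) = $594.00.
Option 2: monthly rate = 6.27%/12 = 0.0052250; payment = 18,000 × 0.0052250 / (1 − (1+0.0052250)^−48) = $424.96.
Over 11 months: Option 1 costs 11 × $594.00 + $250.00 = $6,784.00; Option 2 costs 11 × $424.96 + $150.00 = $4,824.56.
Option 2 is cheaper by $6,784.00 − $4,824.56 = $1,959.44.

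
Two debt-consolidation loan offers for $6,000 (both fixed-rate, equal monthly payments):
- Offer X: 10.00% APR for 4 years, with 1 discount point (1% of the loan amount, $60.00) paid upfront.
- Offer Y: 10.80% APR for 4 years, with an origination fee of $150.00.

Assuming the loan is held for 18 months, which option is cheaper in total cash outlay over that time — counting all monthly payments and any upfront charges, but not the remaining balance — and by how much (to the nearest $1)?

Offer X: monthly rate = 10%/12 = 0.0083333; payment = 6,000 × 0.0083333 / (1 − (1+0.0083333)^−48) = $152.18.
Offer Y: at 10.80% the monthly rate is 0.0090000, so the payment is 6,000 × 0.0090000 / (1 − 1.0090000^−48) = $154.49.
Over 18 months: Offer X costs 18 × $152.18 + $60.00 = $2,799.24; Offer Y costs 18 × $154.49 + $150.00 = $2,930.82.
Offer X is cheaper by $2,930.82 − $2,799.24 = $131.58.

Offer X by $132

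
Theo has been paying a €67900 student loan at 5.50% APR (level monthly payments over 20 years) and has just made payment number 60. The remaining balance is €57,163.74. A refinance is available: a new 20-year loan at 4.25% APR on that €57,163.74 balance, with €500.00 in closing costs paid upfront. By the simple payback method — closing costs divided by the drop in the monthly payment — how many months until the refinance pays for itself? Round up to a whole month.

5 months

Current payment = 67,900 × 5.5%/12 / (1 − (1+0.0045833)^−240) = €467.08.
Refinanced payment = 57,163.74 × 0.0035417 / (1 − (1+0.0035417)^−240) = €353.98.
Monthly savings = €467.08 − €353.98 = €113.10.
Break-even = €500.00 / €113.10 = 4.42 → 5 months.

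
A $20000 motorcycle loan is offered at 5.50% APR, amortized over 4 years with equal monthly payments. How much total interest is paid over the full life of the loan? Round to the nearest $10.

At 5.50% the monthly rate is 0.0045833, so the payment is 20,000 × 0.0045833 / (1 − 1.0045833^−48) = $465.13.
Total paid = 48 × $465.13 = $22,326.24; interest = $22,326.24 − $20,000 = $2,326.24.

$2,330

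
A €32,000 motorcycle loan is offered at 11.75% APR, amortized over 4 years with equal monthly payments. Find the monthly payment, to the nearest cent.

Monthly rate = 11.75%/12 = 0.0097917; payment = 32,000 × 0.0097917 / (1 − (1+0.0097917)^−48) = €838.76.

€838.76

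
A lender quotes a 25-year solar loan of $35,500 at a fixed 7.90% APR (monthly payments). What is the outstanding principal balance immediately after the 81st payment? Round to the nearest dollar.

With monthly rate i = 7.9%/12 = 0.0065833, the balance after k of n payments is P · [(1+i)^n − (1+i)^k] / [(1+i)^n − 1].
(1+0.0065833)^300 = 7.16012437 and (1+0.0065833)^81 = 1.70148668, so the balance is 35,500 × (7.16012437 − 1.70148668) / (7.16012437 − 1) = $31,457.42.

$31,457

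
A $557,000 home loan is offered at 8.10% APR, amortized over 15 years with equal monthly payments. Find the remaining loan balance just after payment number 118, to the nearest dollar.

$270,569

With monthly rate i = 8.1%/12 = 0.0067500, the balance after k of n payments is P · [(1+i)^n − (1+i)^k] / [(1+i)^n − 1].
(1+0.0067500)^180 = 3.35656368 and (1+0.0067500)^118 = 2.21183801, so the balance is 557,000 × (3.35656368 − 2.21183801) / (3.35656368 − 1) = $270,568.63.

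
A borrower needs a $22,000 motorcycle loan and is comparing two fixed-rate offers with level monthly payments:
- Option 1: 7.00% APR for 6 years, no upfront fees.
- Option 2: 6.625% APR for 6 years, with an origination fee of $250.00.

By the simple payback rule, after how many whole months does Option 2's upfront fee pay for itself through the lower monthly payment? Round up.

64 months

Option 1: at 7.00% the monthly rate is 0.0058333, so the payment is 22,000 × 0.0058333 / (1 − 1.0058333^−72) = $375.08.
Option 2: at 6.625% the monthly rate is 0.0055208, so the payment is 22,000 × 0.0055208 / (1 − 1.0055208^−72) = $371.13.
Monthly savings = $375.08 − $371.13 = $3.95.
Break-even = $250.00 / $3.95 = 63.29 → 64 months.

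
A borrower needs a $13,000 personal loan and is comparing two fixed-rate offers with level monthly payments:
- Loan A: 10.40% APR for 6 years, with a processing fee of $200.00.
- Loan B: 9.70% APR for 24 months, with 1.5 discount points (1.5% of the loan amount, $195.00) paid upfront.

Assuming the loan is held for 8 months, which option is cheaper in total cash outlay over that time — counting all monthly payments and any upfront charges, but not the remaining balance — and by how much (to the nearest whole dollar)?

Loan A: monthly rate = 10.4%/12 = 0.0086667; payment = 13,000 × 0.0086667 / (1 − (1+0.0086667)^−72) = $243.47.
Loan B: at 9.70% the monthly rate is 0.0080833, so the payment is 13,000 × 0.0080833 / (1 − 1.0080833^−24) = $598.09.
Over 8 months: Loan A costs 8 × $243.47 + $200.00 = $2,147.76; Loan B costs 8 × $598.09 + $195.00 = $4,979.72.
Loan A is cheaper by $4,979.72 − $2,147.76 = $2,831.96.

Loan A by $2,832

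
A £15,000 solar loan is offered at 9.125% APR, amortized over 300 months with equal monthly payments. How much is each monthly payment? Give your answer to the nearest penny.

Monthly rate = 9.125%/12 = 0.0076042; payment = 15,000 × 0.0076042 / (1 − (1+0.0076042)^−300) = £127.17.

£127.17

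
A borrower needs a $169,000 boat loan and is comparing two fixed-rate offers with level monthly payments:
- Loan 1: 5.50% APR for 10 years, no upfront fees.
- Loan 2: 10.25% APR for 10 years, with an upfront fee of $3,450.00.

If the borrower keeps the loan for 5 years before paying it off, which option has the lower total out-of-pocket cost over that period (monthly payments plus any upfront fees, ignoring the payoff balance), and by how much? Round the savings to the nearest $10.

Loan 1: at 5.50% the monthly rate is 0.0045833, so the payment is 169,000 × 0.0045833 / (1 − 1.0045833^−120) = $1,834.09.
Loan 2: monthly rate = 10.25%/12 = 0.0085417; payment = 169,000 × 0.0085417 / (1 − (1+0.0085417)^−120) = $2,256.81.
Over 60 months: Loan 1 costs 60 × $1,834.09 = $110,045.40; Loan 2 costs 60 × $2,256.81 + $3,450.00 = $138,858.60.
Loan 1 is cheaper by $138,858.60 − $110,045.40 = $28,813.20.

Loan 1 by $28,810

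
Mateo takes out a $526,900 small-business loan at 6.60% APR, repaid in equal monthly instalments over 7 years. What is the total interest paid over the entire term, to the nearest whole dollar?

$132,475

At 6.60% the monthly rate is 0.0055000, so the payment is 526,900 × 0.0055000 / (1 − 1.0055000^−84) = $7,849.70.
Total paid = 84 × $7,849.70 = $659,374.80; interest = $659,374.80 − $526,900 = $132,474.80.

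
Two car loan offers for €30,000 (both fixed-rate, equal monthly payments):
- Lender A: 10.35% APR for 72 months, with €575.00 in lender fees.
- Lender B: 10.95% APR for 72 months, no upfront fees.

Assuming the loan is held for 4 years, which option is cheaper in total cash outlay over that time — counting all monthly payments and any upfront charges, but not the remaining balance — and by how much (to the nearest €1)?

Lender B by €135

Lender A: at 10.35% the monthly rate is 0.0086250, so the payment is 30,000 × 0.0086250 / (1 − 1.0086250^−72) = €561.08.
Lender B: monthly rate = 10.95%/12 = 0.0091250; payment = 30,000 × 0.0091250 / (1 − (1+0.0091250)^−72) = €570.25.
Over 48 months: Lender A costs 48 × €561.08 + €575.00 = €27,506.84; Lender B costs 48 × €570.25 = €27,372.00.
Lender B is cheaper by €27,506.84 − €27,372.00 = €134.84.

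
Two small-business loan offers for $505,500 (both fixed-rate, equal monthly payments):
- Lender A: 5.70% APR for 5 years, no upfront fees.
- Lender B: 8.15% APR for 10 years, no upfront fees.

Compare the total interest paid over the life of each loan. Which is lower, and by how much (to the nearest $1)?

Lender A: at 5.70% the monthly rate is 0.0047500, so the payment is 505,500 × 0.0047500 / (1 − 1.0047500^−60) = $9,702.37.
Total interest on Lender A = 60 × $9,702.37 − $505,500 = $76,642.20.
Lender B: monthly rate = 8.15%/12 = 0.0067917; payment = 505,500 × 0.0067917 / (1 − (1+0.0067917)^−120) = $6,173.25.
Total interest on Lender B = 120 × $6,173.25 − $505,500 = $235,290.00.
Lender A is lower by $158,647.80.

Lender A by $158,648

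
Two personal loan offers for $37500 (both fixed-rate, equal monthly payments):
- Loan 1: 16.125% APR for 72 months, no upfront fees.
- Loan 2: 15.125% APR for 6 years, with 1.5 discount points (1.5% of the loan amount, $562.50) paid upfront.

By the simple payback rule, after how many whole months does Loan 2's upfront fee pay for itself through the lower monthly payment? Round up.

Loan 1: at 16.125% the monthly rate is 0.0134375, so the payment is 37,500 × 0.0134375 / (1 − 1.0134375^−72) = $816.03.
Loan 2: at 15.125% the monthly rate is 0.0126042, so the payment is 37,500 × 0.0126042 / (1 − 1.0126042^−72) = $795.49.
Monthly savings = $816.03 − $795.49 = $20.54.
Break-even = $562.50 / $20.54 = 27.39 → 28 months.

28 months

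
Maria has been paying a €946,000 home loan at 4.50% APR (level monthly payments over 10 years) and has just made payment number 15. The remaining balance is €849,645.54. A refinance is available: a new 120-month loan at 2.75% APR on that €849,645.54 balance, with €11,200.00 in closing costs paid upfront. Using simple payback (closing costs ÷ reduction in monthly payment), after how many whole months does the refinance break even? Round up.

7 months

Current payment = 946,000 × 4.5%/12 / (1 − (1+0.0037500)^−120) = €9,804.19.
Refinanced payment = 849,645.54 × 0.0022917 / (1 − (1+0.0022917)^−120) = €8,106.56.
Monthly savings = €9,804.19 − €8,106.56 = €1,697.63.
Break-even = €11,200.00 / €1,697.63 = 6.60 → 7 months.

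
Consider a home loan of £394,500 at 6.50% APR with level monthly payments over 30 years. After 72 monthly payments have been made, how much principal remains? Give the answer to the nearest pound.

With monthly rate i = 6.5%/12 = 0.0054167, the balance after k of n payments is P · [(1+i)^n − (1+i)^k] / [(1+i)^n − 1].
(1+0.0054167)^360 = 6.99179797 and (1+0.0054167)^72 = 1.47542716, so the balance is 394,500 × (6.99179797 − 1.47542716) / (6.99179797 − 1) = £363,197.87.

£363,198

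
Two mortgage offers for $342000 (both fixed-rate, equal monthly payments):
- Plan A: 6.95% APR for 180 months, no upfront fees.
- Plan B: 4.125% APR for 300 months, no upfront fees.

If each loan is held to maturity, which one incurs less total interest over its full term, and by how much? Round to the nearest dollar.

Plan B by $2,932

Plan A: monthly rate = 6.95%/12 = 0.0057917; payment = 342,000 × 0.0057917 / (1 − (1+0.0057917)^−180) = $3,064.44.
Total interest on Plan A = 180 × $3,064.44 − $342,000 = $209,599.20.
Plan B: monthly rate = 4.125%/12 = 0.0034375; payment = 342,000 × 0.0034375 / (1 − (1+0.0034375)^−300) = $1,828.89.
Total interest on Plan B = 300 × $1,828.89 − $342,000 = $206,667.00.
Plan B is lower by $2,932.20.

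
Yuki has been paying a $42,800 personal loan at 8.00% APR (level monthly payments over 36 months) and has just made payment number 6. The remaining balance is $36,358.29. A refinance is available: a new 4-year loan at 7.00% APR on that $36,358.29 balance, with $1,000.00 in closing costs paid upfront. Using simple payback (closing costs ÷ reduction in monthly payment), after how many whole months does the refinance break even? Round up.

Current payment = 42,800 × 8%/12 / (1 − (1+0.0066667)^−36) = $1,341.20.
Refinanced payment = 36,358.29 × 0.0058333 / (1 − (1+0.0058333)^−48) = $870.64.
Monthly savings = $1,341.20 − $870.64 = $470.56.
Break-even = $1,000.00 / $470.56 = 2.13 → 3 months.

3 months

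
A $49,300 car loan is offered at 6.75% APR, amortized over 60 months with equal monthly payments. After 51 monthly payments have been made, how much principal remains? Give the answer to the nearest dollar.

$8,493

With monthly rate i = 6.75%/12 = 0.0056250, the balance after k of n payments is P · [(1+i)^n − (1+i)^k] / [(1+i)^n − 1].
(1+0.0056250)^60 = 1.40011493 and (1+0.0056250)^51 = 1.33118720, so the balance is 49,300 × (1.40011493 − 1.33118720) / (1.40011493 − 1) = $8,492.90.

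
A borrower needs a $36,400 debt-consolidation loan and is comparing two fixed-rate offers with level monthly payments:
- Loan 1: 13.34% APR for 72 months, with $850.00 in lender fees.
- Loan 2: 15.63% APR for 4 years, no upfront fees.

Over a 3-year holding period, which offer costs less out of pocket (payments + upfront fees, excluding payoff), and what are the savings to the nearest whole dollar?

Loan 1 by $9,498

Loan 1: at 13.34% the monthly rate is 0.0111167, so the payment is 36,400 × 0.0111167 / (1 − 1.0111167^−72) = $737.25.
Loan 2: monthly rate = 15.63%/12 = 0.0130250; payment = 36,400 × 0.0130250 / (1 − (1+0.0130250)^−48) = $1,024.70.
Over 36 months: Loan 1 costs 36 × $737.25 + $850.00 = $27,391.00; Loan 2 costs 36 × $1,024.70 = $36,889.20.
Loan 1 is cheaper by $36,889.20 − $27,391.00 = $9,498.20.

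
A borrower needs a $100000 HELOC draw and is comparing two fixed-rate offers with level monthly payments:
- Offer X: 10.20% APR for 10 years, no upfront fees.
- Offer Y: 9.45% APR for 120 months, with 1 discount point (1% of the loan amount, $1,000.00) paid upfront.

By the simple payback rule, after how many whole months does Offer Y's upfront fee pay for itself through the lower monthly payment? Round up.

25 months

Offer X: at 10.20% the monthly rate is 0.0085000, so the payment is 100,000 × 0.0085000 / (1 − 1.0085000^−120) = $1,332.61.
Offer Y: at 9.45% the monthly rate is 0.0078750, so the payment is 100,000 × 0.0078750 / (1 − 1.0078750^−120) = $1,291.24.
Monthly savings = $1,332.61 − $1,291.24 = $41.37.
Break-even = $1,000.00 / $41.37 = 24.17 → 25 months.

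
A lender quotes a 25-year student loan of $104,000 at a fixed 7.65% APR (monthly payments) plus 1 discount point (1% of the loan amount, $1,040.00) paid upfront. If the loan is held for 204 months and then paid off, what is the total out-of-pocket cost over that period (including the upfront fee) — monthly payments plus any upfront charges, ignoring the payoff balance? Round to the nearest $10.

$159,900

At 7.65% the monthly rate is 0.0063750, so the payment is 104,000 × 0.0063750 / (1 − 1.0063750^−300) = $778.73.
Total outlay = 204 × $778.73 + $1,040.00 = $159,900.92.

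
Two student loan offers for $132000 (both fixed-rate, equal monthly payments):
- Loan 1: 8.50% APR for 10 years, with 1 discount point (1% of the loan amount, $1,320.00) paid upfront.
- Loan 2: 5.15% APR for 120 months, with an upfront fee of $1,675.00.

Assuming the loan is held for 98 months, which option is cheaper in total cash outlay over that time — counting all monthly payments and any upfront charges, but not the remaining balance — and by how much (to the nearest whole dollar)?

Loan 1: at 8.50% the monthly rate is 0.0070833, so the payment is 132,000 × 0.0070833 / (1 − 1.0070833^−120) = $1,636.61.
Loan 2: monthly rate = 5.15%/12 = 0.0042917; payment = 132,000 × 0.0042917 / (1 − (1+0.0042917)^−120) = $1,409.76.
Over 98 months: Loan 1 costs 98 × $1,636.61 + $1,320.00 = $161,707.78; Loan 2 costs 98 × $1,409.76 + $1,675.00 = $139,831.48.
Loan 2 is cheaper by $161,707.78 − $139,831.48 = $21,876.30.

Loan 2 by $21,876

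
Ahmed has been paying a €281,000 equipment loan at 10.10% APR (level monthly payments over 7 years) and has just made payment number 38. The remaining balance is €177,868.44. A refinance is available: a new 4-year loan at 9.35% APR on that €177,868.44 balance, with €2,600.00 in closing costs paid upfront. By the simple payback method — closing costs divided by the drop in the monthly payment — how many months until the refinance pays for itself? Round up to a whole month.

Current payment = 281,000 × 10.1%/12 / (1 − (1+0.0084167)^−84) = €4,679.46.
Refinanced payment = 177,868.44 × 0.0077917 / (1 − (1+0.0077917)^−48) = €4,455.88.
Monthly savings = €4,679.46 − €4,455.88 = €223.58.
Break-even = €2,600.00 / €223.58 = 11.63 → 12 months.

12 months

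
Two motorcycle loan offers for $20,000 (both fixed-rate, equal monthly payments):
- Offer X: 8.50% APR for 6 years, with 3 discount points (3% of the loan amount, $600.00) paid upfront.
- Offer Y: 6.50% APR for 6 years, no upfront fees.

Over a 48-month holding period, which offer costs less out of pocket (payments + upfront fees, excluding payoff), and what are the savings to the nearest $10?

Offer X: monthly rate = 8.5%/12 = 0.0070833; payment = 20,000 × 0.0070833 / (1 − (1+0.0070833)^−72) = $355.57.
Offer Y: at 6.50% the monthly rate is 0.0054167, so the payment is 20,000 × 0.0054167 / (1 − 1.0054167^−72) = $336.20.
Over 48 months: Offer X costs 48 × $355.57 + $600.00 = $17,667.36; Offer Y costs 48 × $336.20 = $16,137.60.
Offer Y is cheaper by $17,667.36 − $16,137.60 = $1,529.76.

Offer Y by $1,530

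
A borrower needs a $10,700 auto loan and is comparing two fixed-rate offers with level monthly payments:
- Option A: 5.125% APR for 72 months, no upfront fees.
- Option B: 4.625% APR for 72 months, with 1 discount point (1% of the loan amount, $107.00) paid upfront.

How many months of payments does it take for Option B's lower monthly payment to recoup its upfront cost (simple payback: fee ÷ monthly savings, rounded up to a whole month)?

44 months

Option A: at 5.125% the monthly rate is 0.0042708, so the payment is 10,700 × 0.0042708 / (1 − 1.0042708^−72) = $172.94.
Option B: monthly rate = 4.625%/12 = 0.0038542; payment = 10,700 × 0.0038542 / (1 − (1+0.0038542)^−72) = $170.47.
Monthly savings = $172.94 − $170.47 = $2.47.
Break-even = $107.00 / $2.47 = 43.32 → 44 months.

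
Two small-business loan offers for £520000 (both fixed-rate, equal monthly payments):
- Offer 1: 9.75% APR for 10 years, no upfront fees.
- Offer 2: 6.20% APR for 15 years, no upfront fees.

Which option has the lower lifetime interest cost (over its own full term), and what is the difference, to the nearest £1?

Offer 1: at 9.75% the monthly rate is 0.0081250, so the payment is 520,000 × 0.0081250 / (1 − 1.0081250^−120) = £6,800.05.
Total interest on Offer 1 = 120 × £6,800.05 − £520,000 = £296,006.00.
Offer 2: at 6.20% the monthly rate is 0.0051667, so the payment is 520,000 × 0.0051667 / (1 − 1.0051667^−180) = £4,444.44.
Total interest on Offer 2 = 180 × £4,444.44 − £520,000 = £279,999.20.
Offer 2 is lower by £16,006.80.

Offer 2 by £16,007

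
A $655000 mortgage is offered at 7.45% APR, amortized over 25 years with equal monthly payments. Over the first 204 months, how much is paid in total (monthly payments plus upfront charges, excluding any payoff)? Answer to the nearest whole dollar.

$983,098

Monthly rate = 7.45%/12 = 0.0062083; payment = 655,000 × 0.0062083 / (1 − (1+0.0062083)^−300) = $4,819.11.
Total outlay = 204 × $4,819.11 = $983,098.44.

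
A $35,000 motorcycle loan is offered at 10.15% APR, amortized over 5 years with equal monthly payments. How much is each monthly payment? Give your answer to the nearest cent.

$746.23

Monthly rate = 10.15%/12 = 0.0084583; payment = 35,000 × 0.0084583 / (1 − (1+0.0084583)^−60) = $746.23.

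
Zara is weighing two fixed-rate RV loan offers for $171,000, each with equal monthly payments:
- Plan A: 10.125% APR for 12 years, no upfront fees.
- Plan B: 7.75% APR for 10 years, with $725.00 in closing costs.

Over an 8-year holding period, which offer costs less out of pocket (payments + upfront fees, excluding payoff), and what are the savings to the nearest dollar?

Plan A by $363

Plan A: monthly rate = 10.125%/12 = 0.0084375; payment = 171,000 × 0.0084375 / (1 − (1+0.0084375)^−144) = $2,055.95.
Plan B: monthly rate = 7.75%/12 = 0.0064583; payment = 171,000 × 0.0064583 / (1 − (1+0.0064583)^−120) = $2,052.18.
Over 96 months: Plan A costs 96 × $2,055.95 = $197,371.20; Plan B costs 96 × $2,052.18 + $725.00 = $197,734.28.
Plan A is cheaper by $197,734.28 − $197,371.20 = $363.08.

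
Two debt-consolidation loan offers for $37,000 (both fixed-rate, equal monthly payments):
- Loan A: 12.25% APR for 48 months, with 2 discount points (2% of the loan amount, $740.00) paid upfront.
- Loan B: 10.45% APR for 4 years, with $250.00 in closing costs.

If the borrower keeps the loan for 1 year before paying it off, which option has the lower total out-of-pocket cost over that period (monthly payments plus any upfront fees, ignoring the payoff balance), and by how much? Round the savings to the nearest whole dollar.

Loan A: at 12.25% the monthly rate is 0.0102083, so the payment is 37,000 × 0.0102083 / (1 − 1.0102083^−48) = $978.90.
Loan B: at 10.45% the monthly rate is 0.0087083, so the payment is 37,000 × 0.0087083 / (1 − 1.0087083^−48) = $946.43.
Over 12 months: Loan A costs 12 × $978.90 + $740.00 = $12,486.80; Loan B costs 12 × $946.43 + $250.00 = $11,607.16.
Loan B is cheaper by $12,486.80 − $11,607.16 = $879.64.

Loan B by $880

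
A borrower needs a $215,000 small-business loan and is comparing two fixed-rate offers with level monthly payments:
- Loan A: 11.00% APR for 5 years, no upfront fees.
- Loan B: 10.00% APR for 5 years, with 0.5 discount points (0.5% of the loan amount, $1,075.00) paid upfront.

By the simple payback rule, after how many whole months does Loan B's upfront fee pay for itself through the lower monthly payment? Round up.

Loan A: at 11.00% the monthly rate is 0.0091667, so the payment is 215,000 × 0.0091667 / (1 − 1.0091667^−60) = $4,674.62.
Loan B: at 10.00% the monthly rate is 0.0083333, so the payment is 215,000 × 0.0083333 / (1 − 1.0083333^−60) = $4,568.11.
Monthly savings = $4,674.62 − $4,568.11 = $106.51.
Break-even = $1,075.00 / $106.51 = 10.09 → 11 months.

11 months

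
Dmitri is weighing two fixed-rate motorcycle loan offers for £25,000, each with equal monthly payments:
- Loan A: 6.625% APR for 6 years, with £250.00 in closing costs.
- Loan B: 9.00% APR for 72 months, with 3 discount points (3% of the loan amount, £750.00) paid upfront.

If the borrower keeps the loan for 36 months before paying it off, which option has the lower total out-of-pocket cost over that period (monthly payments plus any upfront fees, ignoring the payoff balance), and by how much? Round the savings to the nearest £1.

Loan A by £1,540

Loan A: at 6.625% the monthly rate is 0.0055208, so the payment is 25,000 × 0.0055208 / (1 − 1.0055208^−72) = £421.74.
Loan B: at 9.00% the monthly rate is 0.0075000, so the payment is 25,000 × 0.0075000 / (1 − 1.0075000^−72) = £450.64.
Over 36 months: Loan A costs 36 × £421.74 + £250.00 = £15,432.64; Loan B costs 36 × £450.64 + £750.00 = £16,973.04.
Loan A is cheaper by £16,973.04 − £15,432.64 = £1,540.40.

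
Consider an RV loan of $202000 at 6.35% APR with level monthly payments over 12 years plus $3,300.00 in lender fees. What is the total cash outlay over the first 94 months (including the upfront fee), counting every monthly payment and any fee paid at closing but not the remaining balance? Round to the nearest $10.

At 6.35% the monthly rate is 0.0052917, so the payment is 202,000 × 0.0052917 / (1 − 1.0052917^−144) = $2,008.00.
Total outlay = 94 × $2,008.00 + $3,300.00 = $192,052.00.

$192,050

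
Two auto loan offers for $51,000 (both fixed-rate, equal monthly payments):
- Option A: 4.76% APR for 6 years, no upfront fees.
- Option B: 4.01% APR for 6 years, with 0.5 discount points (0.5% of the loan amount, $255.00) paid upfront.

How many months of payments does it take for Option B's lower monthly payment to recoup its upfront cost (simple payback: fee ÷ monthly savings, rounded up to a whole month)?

15 months

Option A: at 4.76% the monthly rate is 0.0039667, so the payment is 51,000 × 0.0039667 / (1 − 1.0039667^−72) = $815.69.
Option B: monthly rate = 4.01%/12 = 0.0033417; payment = 51,000 × 0.0033417 / (1 − (1+0.0033417)^−72) = $798.14.
Monthly savings = $815.69 − $798.14 = $17.55.
Break-even = $255.00 / $17.55 = 14.53 → 15 months.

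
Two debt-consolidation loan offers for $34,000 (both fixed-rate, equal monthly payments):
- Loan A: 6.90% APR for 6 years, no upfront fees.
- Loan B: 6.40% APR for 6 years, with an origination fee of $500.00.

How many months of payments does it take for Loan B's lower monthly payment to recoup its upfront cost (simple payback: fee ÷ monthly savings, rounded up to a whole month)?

Loan A: at 6.90% the monthly rate is 0.0057500, so the payment is 34,000 × 0.0057500 / (1 − 1.0057500^−72) = $578.03.
Loan B: monthly rate = 6.4%/12 = 0.0053333; payment = 34,000 × 0.0053333 / (1 − (1+0.0053333)^−72) = $569.92.
Monthly savings = $578.03 − $569.92 = $8.11.
Break-even = $500.00 / $8.11 = 61.65 → 62 months.

62 months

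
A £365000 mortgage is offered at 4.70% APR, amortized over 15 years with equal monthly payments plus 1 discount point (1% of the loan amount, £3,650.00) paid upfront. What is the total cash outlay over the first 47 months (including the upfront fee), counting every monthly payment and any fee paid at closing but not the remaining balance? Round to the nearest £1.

£136,645

Monthly rate = 4.7%/12 = 0.0039167; payment = 365,000 × 0.0039167 / (1 − (1+0.0039167)^−180) = £2,829.68.
Total outlay = 47 × £2,829.68 + £3,650.00 = £136,644.96.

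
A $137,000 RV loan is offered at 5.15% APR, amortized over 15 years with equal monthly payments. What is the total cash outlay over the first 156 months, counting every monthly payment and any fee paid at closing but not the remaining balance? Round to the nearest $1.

Monthly rate = 5.15%/12 = 0.0042917; payment = 137,000 × 0.0042917 / (1 − (1+0.0042917)^−180) = $1,094.12.
Total outlay = 156 × $1,094.12 = $170,682.72.

$170,683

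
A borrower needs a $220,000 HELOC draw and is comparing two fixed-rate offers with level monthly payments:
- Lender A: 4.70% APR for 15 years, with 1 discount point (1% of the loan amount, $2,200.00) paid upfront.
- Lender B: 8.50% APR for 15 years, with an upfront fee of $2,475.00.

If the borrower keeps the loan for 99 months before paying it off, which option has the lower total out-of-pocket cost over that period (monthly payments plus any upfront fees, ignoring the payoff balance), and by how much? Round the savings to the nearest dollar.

Lender A by $45,901

Lender A: monthly rate = 4.7%/12 = 0.0039167; payment = 220,000 × 0.0039167 / (1 − (1+0.0039167)^−180) = $1,705.56.
Lender B: monthly rate = 8.5%/12 = 0.0070833; payment = 220,000 × 0.0070833 / (1 − (1+0.0070833)^−180) = $2,166.43.
Over 99 months: Lender A costs 99 × $1,705.56 + $2,200.00 = $171,050.44; Lender B costs 99 × $2,166.43 + $2,475.00 = $216,951.57.
Lender A is cheaper by $216,951.57 − $171,050.44 = $45,901.13.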